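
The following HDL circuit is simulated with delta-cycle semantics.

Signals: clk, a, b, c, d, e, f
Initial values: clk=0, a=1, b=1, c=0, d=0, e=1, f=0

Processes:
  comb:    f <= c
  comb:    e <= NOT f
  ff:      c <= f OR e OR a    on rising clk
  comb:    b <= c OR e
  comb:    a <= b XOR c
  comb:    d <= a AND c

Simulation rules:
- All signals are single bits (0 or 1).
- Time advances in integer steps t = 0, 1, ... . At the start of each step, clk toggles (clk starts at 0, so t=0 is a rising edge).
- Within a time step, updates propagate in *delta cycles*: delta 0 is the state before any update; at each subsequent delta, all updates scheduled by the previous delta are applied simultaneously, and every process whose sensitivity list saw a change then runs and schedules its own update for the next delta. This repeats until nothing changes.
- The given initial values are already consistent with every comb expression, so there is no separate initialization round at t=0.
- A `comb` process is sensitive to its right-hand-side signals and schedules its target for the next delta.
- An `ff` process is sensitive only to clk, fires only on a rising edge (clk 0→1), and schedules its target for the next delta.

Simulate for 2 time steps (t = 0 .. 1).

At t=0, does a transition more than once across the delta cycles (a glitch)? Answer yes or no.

t0.Δ0 a=1 c=0 d=0 b=1 e=1 f=0 clk=0
t0.Δ1 a=1 c=0 d=0 b=1 e=1 f=0 clk=1
t0.Δ2 a=1 c=1 d=0 b=1 e=1 f=0 clk=1
t0.Δ3 a=0 c=1 d=1 b=1 e=1 f=1 clk=1
t0.Δ4 a=0 c=1 d=0 b=1 e=0 f=1 clk=1
t1.Δ0 a=0 c=1 d=0 b=1 e=0 f=1 clk=1
t1.Δ1 a=0 c=1 d=0 b=1 e=0 f=1 clk=0

no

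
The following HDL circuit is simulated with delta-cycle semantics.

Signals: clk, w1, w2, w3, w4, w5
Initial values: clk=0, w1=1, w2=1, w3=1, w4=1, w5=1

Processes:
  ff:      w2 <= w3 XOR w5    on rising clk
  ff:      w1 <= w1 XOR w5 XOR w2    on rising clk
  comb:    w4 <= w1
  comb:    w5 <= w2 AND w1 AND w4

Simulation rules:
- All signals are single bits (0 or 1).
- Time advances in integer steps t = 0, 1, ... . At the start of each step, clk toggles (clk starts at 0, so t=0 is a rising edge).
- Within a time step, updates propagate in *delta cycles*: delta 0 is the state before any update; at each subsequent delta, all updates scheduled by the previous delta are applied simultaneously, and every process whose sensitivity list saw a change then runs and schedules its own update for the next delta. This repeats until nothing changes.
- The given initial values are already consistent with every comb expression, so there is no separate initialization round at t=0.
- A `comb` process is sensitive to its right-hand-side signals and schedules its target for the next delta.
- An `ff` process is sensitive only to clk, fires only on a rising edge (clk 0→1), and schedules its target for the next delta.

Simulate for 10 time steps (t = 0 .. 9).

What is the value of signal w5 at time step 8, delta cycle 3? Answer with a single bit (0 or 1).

t0.Δ0 w3=1 w2=1 w5=1 w1=1 clk=0 w4=1
t0.Δ1 w3=1 w2=1 w5=1 w1=1 clk=1 w4=1
t0.Δ2 w3=1 w2=0 w5=1 w1=1 clk=1 w4=1
t0.Δ3 w3=1 w2=0 w5=0 w1=1 clk=1 w4=1
t1.Δ0 w3=1 w2=0 w5=0 w1=1 clk=1 w4=1
t1.Δ1 w3=1 w2=0 w5=0 w1=1 clk=0 w4=1
t2.Δ0 w3=1 w2=0 w5=0 w1=1 clk=0 w4=1
t2.Δ1 w3=1 w2=0 w5=0 w1=1 clk=1 w4=1
t2.Δ2 w3=1 w2=1 w5=0 w1=1 clk=1 w4=1
t2.Δ3 w3=1 w2=1 w5=1 w1=1 clk=1 w4=1
t3.Δ0 w3=1 w2=1 w5=1 w1=1 clk=1 w4=1
t3.Δ1 w3=1 w2=1 w5=1 w1=1 clk=0 w4=1
t4.Δ0 w3=1 w2=1 w5=1 w1=1 clk=0 w4=1
t4.Δ1 w3=1 w2=1 w5=1 w1=1 clk=1 w4=1
t4.Δ2 w3=1 w2=0 w5=1 w1=1 clk=1 w4=1
t4.Δ3 w3=1 w2=0 w5=0 w1=1 clk=1 w4=1
t5.Δ0 w3=1 w2=0 w5=0 w1=1 clk=1 w4=1
t5.Δ1 w3=1 w2=0 w5=0 w1=1 clk=0 w4=1
t6.Δ0 w3=1 w2=0 w5=0 w1=1 clk=0 w4=1
t6.Δ1 w3=1 w2=0 w5=0 w1=1 clk=1 w4=1
t6.Δ2 w3=1 w2=1 w5=0 w1=1 clk=1 w4=1
t6.Δ3 w3=1 w2=1 w5=1 w1=1 clk=1 w4=1
t7.Δ0 w3=1 w2=1 w5=1 w1=1 clk=1 w4=1
t7.Δ1 w3=1 w2=1 w5=1 w1=1 clk=0 w4=1
t8.Δ0 w3=1 w2=1 w5=1 w1=1 clk=0 w4=1
t8.Δ1 w3=1 w2=1 w5=1 w1=1 clk=1 w4=1
t8.Δ2 w3=1 w2=0 w5=1 w1=1 clk=1 w4=1
t8.Δ3 w3=1 w2=0 w5=0 w1=1 clk=1 w4=1
t9.Δ0 w3=1 w2=0 w5=0 w1=1 clk=1 w4=1
t9.Δ1 w3=1 w2=0 w5=0 w1=1 clk=0 w4=1

0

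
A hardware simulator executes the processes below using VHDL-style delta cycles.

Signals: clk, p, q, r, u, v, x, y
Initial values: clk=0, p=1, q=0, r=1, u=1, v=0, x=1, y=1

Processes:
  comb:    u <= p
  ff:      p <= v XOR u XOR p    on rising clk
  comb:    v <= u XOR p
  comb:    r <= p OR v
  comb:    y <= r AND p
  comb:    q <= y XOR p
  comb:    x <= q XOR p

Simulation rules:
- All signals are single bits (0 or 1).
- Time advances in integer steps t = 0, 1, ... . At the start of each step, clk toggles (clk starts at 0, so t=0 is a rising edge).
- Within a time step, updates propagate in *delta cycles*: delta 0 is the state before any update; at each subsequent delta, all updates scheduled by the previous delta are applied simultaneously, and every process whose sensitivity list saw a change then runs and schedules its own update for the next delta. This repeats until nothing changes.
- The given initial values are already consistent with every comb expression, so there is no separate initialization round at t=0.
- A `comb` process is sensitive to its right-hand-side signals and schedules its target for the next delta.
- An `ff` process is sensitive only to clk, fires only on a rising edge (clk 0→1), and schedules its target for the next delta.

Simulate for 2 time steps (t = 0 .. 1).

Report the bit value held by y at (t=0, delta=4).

t=0 Δ0: x=1 y=1 v=0 p=1 u=1 q=0 clk=0 r=1
  Δ1: clk:0→1
  Δ2: p:1→0
  Δ3: x:1→0, y:1→0, v:0→1, u:1→0, q:0→1, r:1→0
  Δ4: x:0→1, v:1→0, q:1→0, r:0→1
  Δ5: x:1→0, r:1→0
  (5Δ to stable)
t=1 Δ0: x=0 y=0 v=0 p=0 u=0 q=0 clk=1 r=0
  Δ1: clk:1→0
  (1Δ to stable)

0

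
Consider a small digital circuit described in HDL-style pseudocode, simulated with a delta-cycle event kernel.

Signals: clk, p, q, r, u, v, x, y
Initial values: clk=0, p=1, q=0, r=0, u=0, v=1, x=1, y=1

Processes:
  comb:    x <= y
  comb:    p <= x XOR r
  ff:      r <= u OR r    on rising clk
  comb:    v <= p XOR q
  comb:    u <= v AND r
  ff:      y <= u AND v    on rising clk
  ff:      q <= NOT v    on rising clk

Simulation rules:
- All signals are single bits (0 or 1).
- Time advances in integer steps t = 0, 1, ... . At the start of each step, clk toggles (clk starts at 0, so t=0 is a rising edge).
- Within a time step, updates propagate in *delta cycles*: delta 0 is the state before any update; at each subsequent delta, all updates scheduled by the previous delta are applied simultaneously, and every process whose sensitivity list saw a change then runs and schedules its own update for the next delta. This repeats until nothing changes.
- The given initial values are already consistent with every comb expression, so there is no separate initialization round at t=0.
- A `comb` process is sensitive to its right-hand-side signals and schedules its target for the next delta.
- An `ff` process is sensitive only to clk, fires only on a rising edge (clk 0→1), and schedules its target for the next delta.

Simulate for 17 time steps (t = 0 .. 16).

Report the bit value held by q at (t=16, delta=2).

t=0 Δ0: y=1 r=0 v=1 clk=0 x=1 u=0 p=1 q=0
  Δ1: clk:0→1
  Δ2: y:1→0
  Δ3: x:1→0
  Δ4: p:1→0
  Δ5: v:1→0
  (5Δ to stable)
t=1 Δ0: y=0 r=0 v=0 clk=1 x=0 u=0 p=0 q=0
  Δ1: clk:1→0
  (1Δ to stable)
t=2 Δ0: y=0 r=0 v=0 clk=0 x=0 u=0 p=0 q=0
  Δ1: clk:0→1
  Δ2: q:0→1
  Δ3: v:0→1
  (3Δ to stable)
t=3 Δ0: y=0 r=0 v=1 clk=1 x=0 u=0 p=0 q=1
  Δ1: clk:1→0
  (1Δ to stable)
t=4 Δ0: y=0 r=0 v=1 clk=0 x=0 u=0 p=0 q=1
  Δ1: clk:0→1
  Δ2: q:1→0
  Δ3: v:1→0
  (3Δ to stable)
t=5 Δ0: y=0 r=0 v=0 clk=1 x=0 u=0 p=0 q=0
  Δ1: clk:1→0
  (1Δ to stable)
t=6 Δ0: y=0 r=0 v=0 clk=0 x=0 u=0 p=0 q=0
  Δ1: clk:0→1
  Δ2: q:0→1
  Δ3: v:0→1
  (3Δ to stable)
t=7 Δ0: y=0 r=0 v=1 clk=1 x=0 u=0 p=0 q=1
  Δ1: clk:1→0
  (1Δ to stable)
t=8 Δ0: y=0 r=0 v=1 clk=0 x=0 u=0 p=0 q=1
  Δ1: clk:0→1
  Δ2: q:1→0
  Δ3: v:1→0
  (3Δ to stable)
t=9 Δ0: y=0 r=0 v=0 clk=1 x=0 u=0 p=0 q=0
  Δ1: clk:1→0
  (1Δ to stable)
t=10 Δ0: y=0 r=0 v=0 clk=0 x=0 u=0 p=0 q=0
  Δ1: clk:0→1
  Δ2: q:0→1
  Δ3: v:0→1
  (3Δ to stable)
t=11 Δ0: y=0 r=0 v=1 clk=1 x=0 u=0 p=0 q=1
  Δ1: clk:1→0
  (1Δ to stable)
t=12 Δ0: y=0 r=0 v=1 clk=0 x=0 u=0 p=0 q=1
  Δ1: clk:0→1
  Δ2: q:1→0
  Δ3: v:1→0
  (3Δ to stable)
t=13 Δ0: y=0 r=0 v=0 clk=1 x=0 u=0 p=0 q=0
  Δ1: clk:1→0
  (1Δ to stable)
t=14 Δ0: y=0 r=0 v=0 clk=0 x=0 u=0 p=0 q=0
  Δ1: clk:0→1
  Δ2: q:0→1
  Δ3: v:0→1
  (3Δ to stable)
t=15 Δ0: y=0 r=0 v=1 clk=1 x=0 u=0 p=0 q=1
  Δ1: clk:1→0
  (1Δ to stable)
t=16 Δ0: y=0 r=0 v=1 clk=0 x=0 u=0 p=0 q=1
  Δ1: clk:0→1
  Δ2: q:1→0
  Δ3: v:1→0
  (3Δ to stable)

0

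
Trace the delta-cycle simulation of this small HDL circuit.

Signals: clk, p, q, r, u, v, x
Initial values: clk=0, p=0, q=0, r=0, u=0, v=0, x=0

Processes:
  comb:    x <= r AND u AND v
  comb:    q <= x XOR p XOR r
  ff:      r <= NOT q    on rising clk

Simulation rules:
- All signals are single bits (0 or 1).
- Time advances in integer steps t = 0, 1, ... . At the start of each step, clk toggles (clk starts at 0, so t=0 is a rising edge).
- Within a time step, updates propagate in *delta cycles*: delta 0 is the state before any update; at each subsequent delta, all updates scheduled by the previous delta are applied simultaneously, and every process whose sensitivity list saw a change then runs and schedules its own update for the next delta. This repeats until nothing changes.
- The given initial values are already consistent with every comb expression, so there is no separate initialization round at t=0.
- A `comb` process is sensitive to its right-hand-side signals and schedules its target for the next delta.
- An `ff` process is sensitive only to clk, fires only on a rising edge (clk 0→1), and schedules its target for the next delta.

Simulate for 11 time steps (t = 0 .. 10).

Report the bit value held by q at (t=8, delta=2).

t0.Δ0 r=0 clk=0 v=0 x=0 q=0 p=0 u=0
t0.Δ1 r=0 clk=1 v=0 x=0 q=0 p=0 u=0
t0.Δ2 r=1 clk=1 v=0 x=0 q=0 p=0 u=0
t0.Δ3 r=1 clk=1 v=0 x=0 q=1 p=0 u=0
t1.Δ0 r=1 clk=1 v=0 x=0 q=1 p=0 u=0
t1.Δ1 r=1 clk=0 v=0 x=0 q=1 p=0 u=0
t2.Δ0 r=1 clk=0 v=0 x=0 q=1 p=0 u=0
t2.Δ1 r=1 clk=1 v=0 x=0 q=1 p=0 u=0
t2.Δ2 r=0 clk=1 v=0 x=0 q=1 p=0 u=0
t2.Δ3 r=0 clk=1 v=0 x=0 q=0 p=0 u=0
t3.Δ0 r=0 clk=1 v=0 x=0 q=0 p=0 u=0
t3.Δ1 r=0 clk=0 v=0 x=0 q=0 p=0 u=0
t4.Δ0 r=0 clk=0 v=0 x=0 q=0 p=0 u=0
t4.Δ1 r=0 clk=1 v=0 x=0 q=0 p=0 u=0
t4.Δ2 r=1 clk=1 v=0 x=0 q=0 p=0 u=0
t4.Δ3 r=1 clk=1 v=0 x=0 q=1 p=0 u=0
t5.Δ0 r=1 clk=1 v=0 x=0 q=1 p=0 u=0
t5.Δ1 r=1 clk=0 v=0 x=0 q=1 p=0 u=0
t6.Δ0 r=1 clk=0 v=0 x=0 q=1 p=0 u=0
t6.Δ1 r=1 clk=1 v=0 x=0 q=1 p=0 u=0
t6.Δ2 r=0 clk=1 v=0 x=0 q=1 p=0 u=0
t6.Δ3 r=0 clk=1 v=0 x=0 q=0 p=0 u=0
t7.Δ0 r=0 clk=1 v=0 x=0 q=0 p=0 u=0
t7.Δ1 r=0 clk=0 v=0 x=0 q=0 p=0 u=0
t8.Δ0 r=0 clk=0 v=0 x=0 q=0 p=0 u=0
t8.Δ1 r=0 clk=1 v=0 x=0 q=0 p=0 u=0
t8.Δ2 r=1 clk=1 v=0 x=0 q=0 p=0 u=0
t8.Δ3 r=1 clk=1 v=0 x=0 q=1 p=0 u=0
t9.Δ0 r=1 clk=1 v=0 x=0 q=1 p=0 u=0
t9.Δ1 r=1 clk=0 v=0 x=0 q=1 p=0 u=0
t10.Δ0 r=1 clk=0 v=0 x=0 q=1 p=0 u=0
t10.Δ1 r=1 clk=1 v=0 x=0 q=1 p=0 u=0
t10.Δ2 r=0 clk=1 v=0 x=0 q=1 p=0 u=0
t10.Δ3 r=0 clk=1 v=0 x=0 q=0 p=0 u=0

0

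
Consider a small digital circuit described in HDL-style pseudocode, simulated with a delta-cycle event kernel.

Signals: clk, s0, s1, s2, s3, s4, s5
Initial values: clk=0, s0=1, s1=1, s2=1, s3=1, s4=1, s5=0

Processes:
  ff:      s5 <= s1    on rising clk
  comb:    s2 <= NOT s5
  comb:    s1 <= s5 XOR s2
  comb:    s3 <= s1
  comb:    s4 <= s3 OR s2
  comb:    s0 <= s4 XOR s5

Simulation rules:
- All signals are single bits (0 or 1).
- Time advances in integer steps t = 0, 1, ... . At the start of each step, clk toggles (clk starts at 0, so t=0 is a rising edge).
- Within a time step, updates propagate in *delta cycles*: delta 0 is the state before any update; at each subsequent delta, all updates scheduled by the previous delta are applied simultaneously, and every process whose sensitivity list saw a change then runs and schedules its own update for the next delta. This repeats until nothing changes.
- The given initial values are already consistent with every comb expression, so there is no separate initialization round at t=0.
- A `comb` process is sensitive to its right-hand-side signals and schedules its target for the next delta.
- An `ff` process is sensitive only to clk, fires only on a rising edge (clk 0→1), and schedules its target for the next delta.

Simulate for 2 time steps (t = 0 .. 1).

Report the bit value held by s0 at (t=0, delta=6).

1

t=0 Δ0: s0=1 s2=1 s4=1 s1=1 s5=0 s3=1 clk=0
  Δ1: clk:0→1
  Δ2: s5:0→1
  Δ3: s0:1→0, s2:1→0, s1:1→0
  Δ4: s1:0→1, s3:1→0
  Δ5: s4:1→0, s3:0→1
  Δ6: s0:0→1, s4:0→1
  Δ7: s0:1→0
  (7Δ to stable)
t=1 Δ0: s0=0 s2=0 s4=1 s1=1 s5=1 s3=1 clk=1
  Δ1: clk:1→0
  (1Δ to stable)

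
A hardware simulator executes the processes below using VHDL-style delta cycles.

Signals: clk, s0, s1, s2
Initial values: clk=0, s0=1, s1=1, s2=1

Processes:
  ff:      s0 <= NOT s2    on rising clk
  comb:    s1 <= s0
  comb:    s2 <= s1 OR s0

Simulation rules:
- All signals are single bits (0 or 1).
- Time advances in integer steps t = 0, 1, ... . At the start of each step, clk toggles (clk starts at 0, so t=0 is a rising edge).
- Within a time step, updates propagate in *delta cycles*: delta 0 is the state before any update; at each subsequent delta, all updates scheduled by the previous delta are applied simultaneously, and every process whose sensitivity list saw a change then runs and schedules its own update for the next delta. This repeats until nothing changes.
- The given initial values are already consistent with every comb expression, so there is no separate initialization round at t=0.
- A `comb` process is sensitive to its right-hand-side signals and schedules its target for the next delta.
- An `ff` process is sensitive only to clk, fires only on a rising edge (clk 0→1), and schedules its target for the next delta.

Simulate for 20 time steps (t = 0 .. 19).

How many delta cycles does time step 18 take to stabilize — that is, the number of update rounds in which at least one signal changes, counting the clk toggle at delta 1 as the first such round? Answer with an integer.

t0.Δ0 s1=1 s0=1 clk=0 s2=1
t0.Δ1 s1=1 s0=1 clk=1 s2=1
t0.Δ2 s1=1 s0=0 clk=1 s2=1
t0.Δ3 s1=0 s0=0 clk=1 s2=1
t0.Δ4 s1=0 s0=0 clk=1 s2=0
t1.Δ0 s1=0 s0=0 clk=1 s2=0
t1.Δ1 s1=0 s0=0 clk=0 s2=0
t2.Δ0 s1=0 s0=0 clk=0 s2=0
t2.Δ1 s1=0 s0=0 clk=1 s2=0
t2.Δ2 s1=0 s0=1 clk=1 s2=0
t2.Δ3 s1=1 s0=1 clk=1 s2=1
t3.Δ0 s1=1 s0=1 clk=1 s2=1
t3.Δ1 s1=1 s0=1 clk=0 s2=1
t4.Δ0 s1=1 s0=1 clk=0 s2=1
t4.Δ1 s1=1 s0=1 clk=1 s2=1
t4.Δ2 s1=1 s0=0 clk=1 s2=1
t4.Δ3 s1=0 s0=0 clk=1 s2=1
t4.Δ4 s1=0 s0=0 clk=1 s2=0
t5.Δ0 s1=0 s0=0 clk=1 s2=0
t5.Δ1 s1=0 s0=0 clk=0 s2=0
t6.Δ0 s1=0 s0=0 clk=0 s2=0
t6.Δ1 s1=0 s0=0 clk=1 s2=0
t6.Δ2 s1=0 s0=1 clk=1 s2=0
t6.Δ3 s1=1 s0=1 clk=1 s2=1
t7.Δ0 s1=1 s0=1 clk=1 s2=1
t7.Δ1 s1=1 s0=1 clk=0 s2=1
t8.Δ0 s1=1 s0=1 clk=0 s2=1
t8.Δ1 s1=1 s0=1 clk=1 s2=1
t8.Δ2 s1=1 s0=0 clk=1 s2=1
t8.Δ3 s1=0 s0=0 clk=1 s2=1
t8.Δ4 s1=0 s0=0 clk=1 s2=0
t9.Δ0 s1=0 s0=0 clk=1 s2=0
t9.Δ1 s1=0 s0=0 clk=0 s2=0
t10.Δ0 s1=0 s0=0 clk=0 s2=0
t10.Δ1 s1=0 s0=0 clk=1 s2=0
t10.Δ2 s1=0 s0=1 clk=1 s2=0
t10.Δ3 s1=1 s0=1 clk=1 s2=1
t11.Δ0 s1=1 s0=1 clk=1 s2=1
t11.Δ1 s1=1 s0=1 clk=0 s2=1
t12.Δ0 s1=1 s0=1 clk=0 s2=1
t12.Δ1 s1=1 s0=1 clk=1 s2=1
t12.Δ2 s1=1 s0=0 clk=1 s2=1
t12.Δ3 s1=0 s0=0 clk=1 s2=1
t12.Δ4 s1=0 s0=0 clk=1 s2=0
t13.Δ0 s1=0 s0=0 clk=1 s2=0
t13.Δ1 s1=0 s0=0 clk=0 s2=0
t14.Δ0 s1=0 s0=0 clk=0 s2=0
t14.Δ1 s1=0 s0=0 clk=1 s2=0
t14.Δ2 s1=0 s0=1 clk=1 s2=0
t14.Δ3 s1=1 s0=1 clk=1 s2=1
t15.Δ0 s1=1 s0=1 clk=1 s2=1
t15.Δ1 s1=1 s0=1 clk=0 s2=1
t16.Δ0 s1=1 s0=1 clk=0 s2=1
t16.Δ1 s1=1 s0=1 clk=1 s2=1
t16.Δ2 s1=1 s0=0 clk=1 s2=1
t16.Δ3 s1=0 s0=0 clk=1 s2=1
t16.Δ4 s1=0 s0=0 clk=1 s2=0
t17.Δ0 s1=0 s0=0 clk=1 s2=0
t17.Δ1 s1=0 s0=0 clk=0 s2=0
t18.Δ0 s1=0 s0=0 clk=0 s2=0
t18.Δ1 s1=0 s0=0 clk=1 s2=0
t18.Δ2 s1=0 s0=1 clk=1 s2=0
t18.Δ3 s1=1 s0=1 clk=1 s2=1
t19.Δ0 s1=1 s0=1 clk=1 s2=1
t19.Δ1 s1=1 s0=1 clk=0 s2=1

3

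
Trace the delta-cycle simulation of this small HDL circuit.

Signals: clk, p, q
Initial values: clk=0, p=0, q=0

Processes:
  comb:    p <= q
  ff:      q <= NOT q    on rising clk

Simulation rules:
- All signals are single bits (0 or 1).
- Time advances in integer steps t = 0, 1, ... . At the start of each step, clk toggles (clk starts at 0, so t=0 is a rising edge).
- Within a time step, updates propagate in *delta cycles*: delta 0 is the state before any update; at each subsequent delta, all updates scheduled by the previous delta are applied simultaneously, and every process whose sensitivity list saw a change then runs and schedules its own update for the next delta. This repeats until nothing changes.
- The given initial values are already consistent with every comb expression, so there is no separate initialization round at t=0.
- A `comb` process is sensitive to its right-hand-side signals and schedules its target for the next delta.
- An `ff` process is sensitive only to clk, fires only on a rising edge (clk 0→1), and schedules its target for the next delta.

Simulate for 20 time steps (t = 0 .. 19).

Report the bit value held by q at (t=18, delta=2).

0

t0.Δ0 q=0 clk=0 p=0
t0.Δ1 q=0 clk=1 p=0
t0.Δ2 q=1 clk=1 p=0
t0.Δ3 q=1 clk=1 p=1
t1.Δ0 q=1 clk=1 p=1
t1.Δ1 q=1 clk=0 p=1
t2.Δ0 q=1 clk=0 p=1
t2.Δ1 q=1 clk=1 p=1
t2.Δ2 q=0 clk=1 p=1
t2.Δ3 q=0 clk=1 p=0
t3.Δ0 q=0 clk=1 p=0
t3.Δ1 q=0 clk=0 p=0
t4.Δ0 q=0 clk=0 p=0
t4.Δ1 q=0 clk=1 p=0
t4.Δ2 q=1 clk=1 p=0
t4.Δ3 q=1 clk=1 p=1
t5.Δ0 q=1 clk=1 p=1
t5.Δ1 q=1 clk=0 p=1
t6.Δ0 q=1 clk=0 p=1
t6.Δ1 q=1 clk=1 p=1
t6.Δ2 q=0 clk=1 p=1
t6.Δ3 q=0 clk=1 p=0
t7.Δ0 q=0 clk=1 p=0
t7.Δ1 q=0 clk=0 p=0
t8.Δ0 q=0 clk=0 p=0
t8.Δ1 q=0 clk=1 p=0
t8.Δ2 q=1 clk=1 p=0
t8.Δ3 q=1 clk=1 p=1
t9.Δ0 q=1 clk=1 p=1
t9.Δ1 q=1 clk=0 p=1
t10.Δ0 q=1 clk=0 p=1
t10.Δ1 q=1 clk=1 p=1
t10.Δ2 q=0 clk=1 p=1
t10.Δ3 q=0 clk=1 p=0
t11.Δ0 q=0 clk=1 p=0
t11.Δ1 q=0 clk=0 p=0
t12.Δ0 q=0 clk=0 p=0
t12.Δ1 q=0 clk=1 p=0
t12.Δ2 q=1 clk=1 p=0
t12.Δ3 q=1 clk=1 p=1
t13.Δ0 q=1 clk=1 p=1
t13.Δ1 q=1 clk=0 p=1
t14.Δ0 q=1 clk=0 p=1
t14.Δ1 q=1 clk=1 p=1
t14.Δ2 q=0 clk=1 p=1
t14.Δ3 q=0 clk=1 p=0
t15.Δ0 q=0 clk=1 p=0
t15.Δ1 q=0 clk=0 p=0
t16.Δ0 q=0 clk=0 p=0
t16.Δ1 q=0 clk=1 p=0
t16.Δ2 q=1 clk=1 p=0
t16.Δ3 q=1 clk=1 p=1
t17.Δ0 q=1 clk=1 p=1
t17.Δ1 q=1 clk=0 p=1
t18.Δ0 q=1 clk=0 p=1
t18.Δ1 q=1 clk=1 p=1
t18.Δ2 q=0 clk=1 p=1
t18.Δ3 q=0 clk=1 p=0
t19.Δ0 q=0 clk=1 p=0
t19.Δ1 q=0 clk=0 p=0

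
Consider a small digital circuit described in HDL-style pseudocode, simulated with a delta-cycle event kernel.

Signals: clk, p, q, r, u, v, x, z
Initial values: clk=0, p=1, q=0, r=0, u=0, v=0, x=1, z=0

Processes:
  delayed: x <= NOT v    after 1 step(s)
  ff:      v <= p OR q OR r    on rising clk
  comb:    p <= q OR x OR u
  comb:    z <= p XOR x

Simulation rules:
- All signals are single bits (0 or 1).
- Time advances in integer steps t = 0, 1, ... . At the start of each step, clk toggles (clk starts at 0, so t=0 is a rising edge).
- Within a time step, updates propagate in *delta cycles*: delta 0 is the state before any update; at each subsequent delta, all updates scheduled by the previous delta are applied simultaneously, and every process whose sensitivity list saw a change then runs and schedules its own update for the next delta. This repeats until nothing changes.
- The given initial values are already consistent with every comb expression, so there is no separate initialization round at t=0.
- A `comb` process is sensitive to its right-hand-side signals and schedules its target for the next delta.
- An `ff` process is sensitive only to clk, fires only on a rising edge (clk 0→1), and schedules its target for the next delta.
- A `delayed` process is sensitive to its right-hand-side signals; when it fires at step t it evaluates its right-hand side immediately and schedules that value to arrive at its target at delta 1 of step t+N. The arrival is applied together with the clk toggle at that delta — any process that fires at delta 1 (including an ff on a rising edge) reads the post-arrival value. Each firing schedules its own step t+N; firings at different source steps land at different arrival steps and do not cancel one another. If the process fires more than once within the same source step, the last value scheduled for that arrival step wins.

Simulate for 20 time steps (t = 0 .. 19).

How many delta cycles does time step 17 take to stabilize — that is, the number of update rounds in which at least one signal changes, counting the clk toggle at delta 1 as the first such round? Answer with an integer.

t0.Δ0 p=1 z=0 clk=0 u=0 q=0 v=0 x=1 r=0
t0.Δ1 p=1 z=0 clk=1 u=0 q=0 v=0 x=1 r=0
t0.Δ2 p=1 z=0 clk=1 u=0 q=0 v=1 x=1 r=0
t1.Δ0 p=1 z=0 clk=1 u=0 q=0 v=1 x=1 r=0
t1.Δ1 p=1 z=0 clk=0 u=0 q=0 v=1 x=0 r=0
t1.Δ2 p=0 z=1 clk=0 u=0 q=0 v=1 x=0 r=0
t1.Δ3 p=0 z=0 clk=0 u=0 q=0 v=1 x=0 r=0
t2.Δ0 p=0 z=0 clk=0 u=0 q=0 v=1 x=0 r=0
t2.Δ1 p=0 z=0 clk=1 u=0 q=0 v=1 x=0 r=0
t2.Δ2 p=0 z=0 clk=1 u=0 q=0 v=0 x=0 r=0
t3.Δ0 p=0 z=0 clk=1 u=0 q=0 v=0 x=0 r=0
t3.Δ1 p=0 z=0 clk=0 u=0 q=0 v=0 x=1 r=0
t3.Δ2 p=1 z=1 clk=0 u=0 q=0 v=0 x=1 r=0
t3.Δ3 p=1 z=0 clk=0 u=0 q=0 v=0 x=1 r=0
t4.Δ0 p=1 z=0 clk=0 u=0 q=0 v=0 x=1 r=0
t4.Δ1 p=1 z=0 clk=1 u=0 q=0 v=0 x=1 r=0
t4.Δ2 p=1 z=0 clk=1 u=0 q=0 v=1 x=1 r=0
t5.Δ0 p=1 z=0 clk=1 u=0 q=0 v=1 x=1 r=0
t5.Δ1 p=1 z=0 clk=0 u=0 q=0 v=1 x=0 r=0
t5.Δ2 p=0 z=1 clk=0 u=0 q=0 v=1 x=0 r=0
t5.Δ3 p=0 z=0 clk=0 u=0 q=0 v=1 x=0 r=0
t6.Δ0 p=0 z=0 clk=0 u=0 q=0 v=1 x=0 r=0
t6.Δ1 p=0 z=0 clk=1 u=0 q=0 v=1 x=0 r=0
t6.Δ2 p=0 z=0 clk=1 u=0 q=0 v=0 x=0 r=0
t7.Δ0 p=0 z=0 clk=1 u=0 q=0 v=0 x=0 r=0
t7.Δ1 p=0 z=0 clk=0 u=0 q=0 v=0 x=1 r=0
t7.Δ2 p=1 z=1 clk=0 u=0 q=0 v=0 x=1 r=0
t7.Δ3 p=1 z=0 clk=0 u=0 q=0 v=0 x=1 r=0
t8.Δ0 p=1 z=0 clk=0 u=0 q=0 v=0 x=1 r=0
t8.Δ1 p=1 z=0 clk=1 u=0 q=0 v=0 x=1 r=0
t8.Δ2 p=1 z=0 clk=1 u=0 q=0 v=1 x=1 r=0
t9.Δ0 p=1 z=0 clk=1 u=0 q=0 v=1 x=1 r=0
t9.Δ1 p=1 z=0 clk=0 u=0 q=0 v=1 x=0 r=0
t9.Δ2 p=0 z=1 clk=0 u=0 q=0 v=1 x=0 r=0
t9.Δ3 p=0 z=0 clk=0 u=0 q=0 v=1 x=0 r=0
t10.Δ0 p=0 z=0 clk=0 u=0 q=0 v=1 x=0 r=0
t10.Δ1 p=0 z=0 clk=1 u=0 q=0 v=1 x=0 r=0
t10.Δ2 p=0 z=0 clk=1 u=0 q=0 v=0 x=0 r=0
t11.Δ0 p=0 z=0 clk=1 u=0 q=0 v=0 x=0 r=0
t11.Δ1 p=0 z=0 clk=0 u=0 q=0 v=0 x=1 r=0
t11.Δ2 p=1 z=1 clk=0 u=0 q=0 v=0 x=1 r=0
t11.Δ3 p=1 z=0 clk=0 u=0 q=0 v=0 x=1 r=0
t12.Δ0 p=1 z=0 clk=0 u=0 q=0 v=0 x=1 r=0
t12.Δ1 p=1 z=0 clk=1 u=0 q=0 v=0 x=1 r=0
t12.Δ2 p=1 z=0 clk=1 u=0 q=0 v=1 x=1 r=0
t13.Δ0 p=1 z=0 clk=1 u=0 q=0 v=1 x=1 r=0
t13.Δ1 p=1 z=0 clk=0 u=0 q=0 v=1 x=0 r=0
t13.Δ2 p=0 z=1 clk=0 u=0 q=0 v=1 x=0 r=0
t13.Δ3 p=0 z=0 clk=0 u=0 q=0 v=1 x=0 r=0
t14.Δ0 p=0 z=0 clk=0 u=0 q=0 v=1 x=0 r=0
t14.Δ1 p=0 z=0 clk=1 u=0 q=0 v=1 x=0 r=0
t14.Δ2 p=0 z=0 clk=1 u=0 q=0 v=0 x=0 r=0
t15.Δ0 p=0 z=0 clk=1 u=0 q=0 v=0 x=0 r=0
t15.Δ1 p=0 z=0 clk=0 u=0 q=0 v=0 x=1 r=0
t15.Δ2 p=1 z=1 clk=0 u=0 q=0 v=0 x=1 r=0
t15.Δ3 p=1 z=0 clk=0 u=0 q=0 v=0 x=1 r=0
t16.Δ0 p=1 z=0 clk=0 u=0 q=0 v=0 x=1 r=0
t16.Δ1 p=1 z=0 clk=1 u=0 q=0 v=0 x=1 r=0
t16.Δ2 p=1 z=0 clk=1 u=0 q=0 v=1 x=1 r=0
t17.Δ0 p=1 z=0 clk=1 u=0 q=0 v=1 x=1 r=0
t17.Δ1 p=1 z=0 clk=0 u=0 q=0 v=1 x=0 r=0
t17.Δ2 p=0 z=1 clk=0 u=0 q=0 v=1 x=0 r=0
t17.Δ3 p=0 z=0 clk=0 u=0 q=0 v=1 x=0 r=0
t18.Δ0 p=0 z=0 clk=0 u=0 q=0 v=1 x=0 r=0
t18.Δ1 p=0 z=0 clk=1 u=0 q=0 v=1 x=0 r=0
t18.Δ2 p=0 z=0 clk=1 u=0 q=0 v=0 x=0 r=0
t19.Δ0 p=0 z=0 clk=1 u=0 q=0 v=0 x=0 r=0
t19.Δ1 p=0 z=0 clk=0 u=0 q=0 v=0 x=1 r=0
t19.Δ2 p=1 z=1 clk=0 u=0 q=0 v=0 x=1 r=0
t19.Δ3 p=1 z=0 clk=0 u=0 q=0 v=0 x=1 r=0

3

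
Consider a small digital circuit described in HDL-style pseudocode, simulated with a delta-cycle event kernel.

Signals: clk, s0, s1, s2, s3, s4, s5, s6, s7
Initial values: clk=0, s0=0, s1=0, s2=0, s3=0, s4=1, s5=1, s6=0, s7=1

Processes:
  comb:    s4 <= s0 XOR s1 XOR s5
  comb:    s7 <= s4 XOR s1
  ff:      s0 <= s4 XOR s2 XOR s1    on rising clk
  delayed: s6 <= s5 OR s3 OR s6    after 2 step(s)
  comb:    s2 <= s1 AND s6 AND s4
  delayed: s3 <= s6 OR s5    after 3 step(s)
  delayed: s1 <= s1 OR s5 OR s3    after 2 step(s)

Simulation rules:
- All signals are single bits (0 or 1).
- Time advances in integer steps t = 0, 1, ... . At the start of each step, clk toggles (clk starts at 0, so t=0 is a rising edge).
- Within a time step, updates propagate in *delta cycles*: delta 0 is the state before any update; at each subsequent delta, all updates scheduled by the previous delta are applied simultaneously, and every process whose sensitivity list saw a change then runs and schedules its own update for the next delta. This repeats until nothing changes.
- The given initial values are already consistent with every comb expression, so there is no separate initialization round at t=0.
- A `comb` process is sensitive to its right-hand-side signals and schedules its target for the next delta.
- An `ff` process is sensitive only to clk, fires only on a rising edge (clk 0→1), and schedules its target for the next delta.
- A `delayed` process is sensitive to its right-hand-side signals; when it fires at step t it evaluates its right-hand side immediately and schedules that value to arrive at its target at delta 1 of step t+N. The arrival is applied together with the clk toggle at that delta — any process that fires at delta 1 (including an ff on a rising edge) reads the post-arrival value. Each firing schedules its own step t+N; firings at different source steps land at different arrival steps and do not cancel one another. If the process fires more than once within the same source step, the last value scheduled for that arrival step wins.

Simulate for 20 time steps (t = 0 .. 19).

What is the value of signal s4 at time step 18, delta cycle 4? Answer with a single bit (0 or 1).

t=0 Δ0: s1=0 s4=1 s3=0 s6=0 s7=1 s2=0 s0=0 s5=1 clk=0
  Δ1: clk:0→1
  Δ2: s0:0→1
  Δ3: s4:1→0
  Δ4: s7:1→0
  (4Δ to stable)
t=1 Δ0: s1=0 s4=0 s3=0 s6=0 s7=0 s2=0 s0=1 s5=1 clk=1
  Δ1: clk:1→0
  (1Δ to stable)
t=2 Δ0: s1=0 s4=0 s3=0 s6=0 s7=0 s2=0 s0=1 s5=1 clk=0
  Δ1: clk:0→1
  Δ2: s0:1→0
  Δ3: s4:0→1
  Δ4: s7:0→1
  (4Δ to stable)
t=3 Δ0: s1=0 s4=1 s3=0 s6=0 s7=1 s2=0 s0=0 s5=1 clk=1
  Δ1: clk:1→0
  (1Δ to stable)
t=4 Δ0: s1=0 s4=1 s3=0 s6=0 s7=1 s2=0 s0=0 s5=1 clk=0
  Δ1: clk:0→1
  Δ2: s0:0→1
  Δ3: s4:1→0
  Δ4: s7:1→0
  (4Δ to stable)
t=5 Δ0: s1=0 s4=0 s3=0 s6=0 s7=0 s2=0 s0=1 s5=1 clk=1
  Δ1: clk:1→0
  (1Δ to stable)
t=6 Δ0: s1=0 s4=0 s3=0 s6=0 s7=0 s2=0 s0=1 s5=1 clk=0
  Δ1: clk:0→1
  Δ2: s0:1→0
  Δ3: s4:0→1
  Δ4: s7:0→1
  (4Δ to stable)
t=7 Δ0: s1=0 s4=1 s3=0 s6=0 s7=1 s2=0 s0=0 s5=1 clk=1
  Δ1: clk:1→0
  (1Δ to stable)
t=8 Δ0: s1=0 s4=1 s3=0 s6=0 s7=1 s2=0 s0=0 s5=1 clk=0
  Δ1: clk:0→1
  Δ2: s0:0→1
  Δ3: s4:1→0
  Δ4: s7:1→0
  (4Δ to stable)
t=9 Δ0: s1=0 s4=0 s3=0 s6=0 s7=0 s2=0 s0=1 s5=1 clk=1
  Δ1: clk:1→0
  (1Δ to stable)
t=10 Δ0: s1=0 s4=0 s3=0 s6=0 s7=0 s2=0 s0=1 s5=1 clk=0
  Δ1: clk:0→1
  Δ2: s0:1→0
  Δ3: s4:0→1
  Δ4: s7:0→1
  (4Δ to stable)
t=11 Δ0: s1=0 s4=1 s3=0 s6=0 s7=1 s2=0 s0=0 s5=1 clk=1
  Δ1: clk:1→0
  (1Δ to stable)
t=12 Δ0: s1=0 s4=1 s3=0 s6=0 s7=1 s2=0 s0=0 s5=1 clk=0
  Δ1: clk:0→1
  Δ2: s0:0→1
  Δ3: s4:1→0
  Δ4: s7:1→0
  (4Δ to stable)
t=13 Δ0: s1=0 s4=0 s3=0 s6=0 s7=0 s2=0 s0=1 s5=1 clk=1
  Δ1: clk:1→0
  (1Δ to stable)
t=14 Δ0: s1=0 s4=0 s3=0 s6=0 s7=0 s2=0 s0=1 s5=1 clk=0
  Δ1: clk:0→1
  Δ2: s0:1→0
  Δ3: s4:0→1
  Δ4: s7:0→1
  (4Δ to stable)
t=15 Δ0: s1=0 s4=1 s3=0 s6=0 s7=1 s2=0 s0=0 s5=1 clk=1
  Δ1: clk:1→0
  (1Δ to stable)
t=16 Δ0: s1=0 s4=1 s3=0 s6=0 s7=1 s2=0 s0=0 s5=1 clk=0
  Δ1: clk:0→1
  Δ2: s0:0→1
  Δ3: s4:1→0
  Δ4: s7:1→0
  (4Δ to stable)
t=17 Δ0: s1=0 s4=0 s3=0 s6=0 s7=0 s2=0 s0=1 s5=1 clk=1
  Δ1: clk:1→0
  (1Δ to stable)
t=18 Δ0: s1=0 s4=0 s3=0 s6=0 s7=0 s2=0 s0=1 s5=1 clk=0
  Δ1: clk:0→1
  Δ2: s0:1→0
  Δ3: s4:0→1
  Δ4: s7:0→1
  (4Δ to stable)
t=19 Δ0: s1=0 s4=1 s3=0 s6=0 s7=1 s2=0 s0=0 s5=1 clk=1
  Δ1: clk:1→0
  (1Δ to stable)

1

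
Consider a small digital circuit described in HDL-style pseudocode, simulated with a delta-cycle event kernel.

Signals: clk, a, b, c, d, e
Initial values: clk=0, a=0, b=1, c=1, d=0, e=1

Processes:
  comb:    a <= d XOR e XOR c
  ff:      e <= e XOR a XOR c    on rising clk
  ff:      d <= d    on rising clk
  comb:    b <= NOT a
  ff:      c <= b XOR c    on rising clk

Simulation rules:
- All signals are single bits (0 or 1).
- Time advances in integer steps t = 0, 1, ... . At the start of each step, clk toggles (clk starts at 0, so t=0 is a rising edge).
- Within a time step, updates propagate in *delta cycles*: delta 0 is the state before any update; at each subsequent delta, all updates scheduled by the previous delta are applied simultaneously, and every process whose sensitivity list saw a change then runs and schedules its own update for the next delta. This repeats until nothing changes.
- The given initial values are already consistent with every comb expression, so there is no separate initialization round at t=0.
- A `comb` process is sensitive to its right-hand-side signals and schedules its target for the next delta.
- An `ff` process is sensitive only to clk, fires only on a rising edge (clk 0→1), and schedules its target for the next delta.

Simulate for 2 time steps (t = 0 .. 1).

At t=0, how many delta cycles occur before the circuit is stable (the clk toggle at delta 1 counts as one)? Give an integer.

2

[bits: a,clk,d,c,e,b]
t=0: Δ0=000111 Δ1=010111 Δ2=010001 | 2Δ
t=1: Δ0=010001 Δ1=000001 | 1Δ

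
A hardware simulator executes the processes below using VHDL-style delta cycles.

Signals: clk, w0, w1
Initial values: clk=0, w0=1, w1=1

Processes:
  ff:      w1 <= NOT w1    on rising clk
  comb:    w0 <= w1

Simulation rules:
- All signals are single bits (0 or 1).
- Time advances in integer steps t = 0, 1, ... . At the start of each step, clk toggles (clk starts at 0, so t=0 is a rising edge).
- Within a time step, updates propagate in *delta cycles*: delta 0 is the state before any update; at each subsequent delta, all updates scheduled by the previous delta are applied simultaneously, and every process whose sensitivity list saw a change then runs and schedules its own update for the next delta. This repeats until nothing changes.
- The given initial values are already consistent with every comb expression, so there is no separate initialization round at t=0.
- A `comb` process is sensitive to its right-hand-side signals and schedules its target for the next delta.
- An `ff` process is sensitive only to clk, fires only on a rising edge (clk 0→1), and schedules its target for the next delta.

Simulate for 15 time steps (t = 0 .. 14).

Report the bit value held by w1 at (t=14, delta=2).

1

[bits: clk,w0,w1]
t=0: Δ0=011 Δ1=111 Δ2=110 Δ3=100 | 3Δ
t=1: Δ0=100 Δ1=000 | 1Δ
t=2: Δ0=000 Δ1=100 Δ2=101 Δ3=111 | 3Δ
t=3: Δ0=111 Δ1=011 | 1Δ
t=4: Δ0=011 Δ1=111 Δ2=110 Δ3=100 | 3Δ
t=5: Δ0=100 Δ1=000 | 1Δ
t=6: Δ0=000 Δ1=100 Δ2=101 Δ3=111 | 3Δ
t=7: Δ0=111 Δ1=011 | 1Δ
t=8: Δ0=011 Δ1=111 Δ2=110 Δ3=100 | 3Δ
t=9: Δ0=100 Δ1=000 | 1Δ
t=10: Δ0=000 Δ1=100 Δ2=101 Δ3=111 | 3Δ
t=11: Δ0=111 Δ1=011 | 1Δ
t=12: Δ0=011 Δ1=111 Δ2=110 Δ3=100 | 3Δ
t=13: Δ0=100 Δ1=000 | 1Δ
t=14: Δ0=000 Δ1=100 Δ2=101 Δ3=111 | 3Δ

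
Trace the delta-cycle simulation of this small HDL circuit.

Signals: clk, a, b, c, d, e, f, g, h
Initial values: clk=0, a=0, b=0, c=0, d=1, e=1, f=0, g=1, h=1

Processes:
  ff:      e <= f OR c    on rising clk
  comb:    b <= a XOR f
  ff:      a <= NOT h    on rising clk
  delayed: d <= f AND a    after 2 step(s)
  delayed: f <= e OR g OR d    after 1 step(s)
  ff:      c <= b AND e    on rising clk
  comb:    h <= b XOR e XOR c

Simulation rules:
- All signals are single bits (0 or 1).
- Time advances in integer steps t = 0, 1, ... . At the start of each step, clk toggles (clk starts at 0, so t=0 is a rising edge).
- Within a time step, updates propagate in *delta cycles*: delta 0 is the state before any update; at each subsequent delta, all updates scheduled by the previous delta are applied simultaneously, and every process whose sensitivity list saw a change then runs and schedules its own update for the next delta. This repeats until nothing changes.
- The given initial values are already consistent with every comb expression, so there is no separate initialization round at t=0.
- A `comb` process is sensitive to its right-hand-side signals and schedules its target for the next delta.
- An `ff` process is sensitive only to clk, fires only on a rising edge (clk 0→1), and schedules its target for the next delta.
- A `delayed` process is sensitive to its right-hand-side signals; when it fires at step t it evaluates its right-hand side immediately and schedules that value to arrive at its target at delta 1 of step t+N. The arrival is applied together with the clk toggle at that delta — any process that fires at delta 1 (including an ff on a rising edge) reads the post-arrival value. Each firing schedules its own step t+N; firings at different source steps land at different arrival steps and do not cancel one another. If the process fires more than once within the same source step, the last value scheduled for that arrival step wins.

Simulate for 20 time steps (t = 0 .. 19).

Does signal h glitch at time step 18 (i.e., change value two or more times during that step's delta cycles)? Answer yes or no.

no

t0.Δ0 c=0 d=1 a=0 b=0 h=1 f=0 clk=0 e=1 g=1
t0.Δ1 c=0 d=1 a=0 b=0 h=1 f=0 clk=1 e=1 g=1
t0.Δ2 c=0 d=1 a=0 b=0 h=1 f=0 clk=1 e=0 g=1
t0.Δ3 c=0 d=1 a=0 b=0 h=0 f=0 clk=1 e=0 g=1
t1.Δ0 c=0 d=1 a=0 b=0 h=0 f=0 clk=1 e=0 g=1
t1.Δ1 c=0 d=1 a=0 b=0 h=0 f=1 clk=0 e=0 g=1
t1.Δ2 c=0 d=1 a=0 b=1 h=0 f=1 clk=0 e=0 g=1
t1.Δ3 c=0 d=1 a=0 b=1 h=1 f=1 clk=0 e=0 g=1
t2.Δ0 c=0 d=1 a=0 b=1 h=1 f=1 clk=0 e=0 g=1
t2.Δ1 c=0 d=1 a=0 b=1 h=1 f=1 clk=1 e=0 g=1
t2.Δ2 c=0 d=1 a=0 b=1 h=1 f=1 clk=1 e=1 g=1
t2.Δ3 c=0 d=1 a=0 b=1 h=0 f=1 clk=1 e=1 g=1
t3.Δ0 c=0 d=1 a=0 b=1 h=0 f=1 clk=1 e=1 g=1
t3.Δ1 c=0 d=0 a=0 b=1 h=0 f=1 clk=0 e=1 g=1
t4.Δ0 c=0 d=0 a=0 b=1 h=0 f=1 clk=0 e=1 g=1
t4.Δ1 c=0 d=0 a=0 b=1 h=0 f=1 clk=1 e=1 g=1
t4.Δ2 c=1 d=0 a=1 b=1 h=0 f=1 clk=1 e=1 g=1
t4.Δ3 c=1 d=0 a=1 b=0 h=1 f=1 clk=1 e=1 g=1
t4.Δ4 c=1 d=0 a=1 b=0 h=0 f=1 clk=1 e=1 g=1
t5.Δ0 c=1 d=0 a=1 b=0 h=0 f=1 clk=1 e=1 g=1
t5.Δ1 c=1 d=0 a=1 b=0 h=0 f=1 clk=0 e=1 g=1
t6.Δ0 c=1 d=0 a=1 b=0 h=0 f=1 clk=0 e=1 g=1
t6.Δ1 c=1 d=1 a=1 b=0 h=0 f=1 clk=1 e=1 g=1
t6.Δ2 c=0 d=1 a=1 b=0 h=0 f=1 clk=1 e=1 g=1
t6.Δ3 c=0 d=1 a=1 b=0 h=1 f=1 clk=1 e=1 g=1
t7.Δ0 c=0 d=1 a=1 b=0 h=1 f=1 clk=1 e=1 g=1
t7.Δ1 c=0 d=1 a=1 b=0 h=1 f=1 clk=0 e=1 g=1
t8.Δ0 c=0 d=1 a=1 b=0 h=1 f=1 clk=0 e=1 g=1
t8.Δ1 c=0 d=1 a=1 b=0 h=1 f=1 clk=1 e=1 g=1
t8.Δ2 c=0 d=1 a=0 b=0 h=1 f=1 clk=1 e=1 g=1
t8.Δ3 c=0 d=1 a=0 b=1 h=1 f=1 clk=1 e=1 g=1
t8.Δ4 c=0 d=1 a=0 b=1 h=0 f=1 clk=1 e=1 g=1
t9.Δ0 c=0 d=1 a=0 b=1 h=0 f=1 clk=1 e=1 g=1
t9.Δ1 c=0 d=1 a=0 b=1 h=0 f=1 clk=0 e=1 g=1
t10.Δ0 c=0 d=1 a=0 b=1 h=0 f=1 clk=0 e=1 g=1
t10.Δ1 c=0 d=0 a=0 b=1 h=0 f=1 clk=1 e=1 g=1
t10.Δ2 c=1 d=0 a=1 b=1 h=0 f=1 clk=1 e=1 g=1
t10.Δ3 c=1 d=0 a=1 b=0 h=1 f=1 clk=1 e=1 g=1
t10.Δ4 c=1 d=0 a=1 b=0 h=0 f=1 clk=1 e=1 g=1
t11.Δ0 c=1 d=0 a=1 b=0 h=0 f=1 clk=1 e=1 g=1
t11.Δ1 c=1 d=0 a=1 b=0 h=0 f=1 clk=0 e=1 g=1
t12.Δ0 c=1 d=0 a=1 b=0 h=0 f=1 clk=0 e=1 g=1
t12.Δ1 c=1 d=1 a=1 b=0 h=0 f=1 clk=1 e=1 g=1
t12.Δ2 c=0 d=1 a=1 b=0 h=0 f=1 clk=1 e=1 g=1
t12.Δ3 c=0 d=1 a=1 b=0 h=1 f=1 clk=1 e=1 g=1
t13.Δ0 c=0 d=1 a=1 b=0 h=1 f=1 clk=1 e=1 g=1
t13.Δ1 c=0 d=1 a=1 b=0 h=1 f=1 clk=0 e=1 g=1
t14.Δ0 c=0 d=1 a=1 b=0 h=1 f=1 clk=0 e=1 g=1
t14.Δ1 c=0 d=1 a=1 b=0 h=1 f=1 clk=1 e=1 g=1
t14.Δ2 c=0 d=1 a=0 b=0 h=1 f=1 clk=1 e=1 g=1
t14.Δ3 c=0 d=1 a=0 b=1 h=1 f=1 clk=1 e=1 g=1
t14.Δ4 c=0 d=1 a=0 b=1 h=0 f=1 clk=1 e=1 g=1
t15.Δ0 c=0 d=1 a=0 b=1 h=0 f=1 clk=1 e=1 g=1
t15.Δ1 c=0 d=1 a=0 b=1 h=0 f=1 clk=0 e=1 g=1
t16.Δ0 c=0 d=1 a=0 b=1 h=0 f=1 clk=0 e=1 g=1
t16.Δ1 c=0 d=0 a=0 b=1 h=0 f=1 clk=1 e=1 g=1
t16.Δ2 c=1 d=0 a=1 b=1 h=0 f=1 clk=1 e=1 g=1
t16.Δ3 c=1 d=0 a=1 b=0 h=1 f=1 clk=1 e=1 g=1
t16.Δ4 c=1 d=0 a=1 b=0 h=0 f=1 clk=1 e=1 g=1
t17.Δ0 c=1 d=0 a=1 b=0 h=0 f=1 clk=1 e=1 g=1
t17.Δ1 c=1 d=0 a=1 b=0 h=0 f=1 clk=0 e=1 g=1
t18.Δ0 c=1 d=0 a=1 b=0 h=0 f=1 clk=0 e=1 g=1
t18.Δ1 c=1 d=1 a=1 b=0 h=0 f=1 clk=1 e=1 g=1
t18.Δ2 c=0 d=1 a=1 b=0 h=0 f=1 clk=1 e=1 g=1
t18.Δ3 c=0 d=1 a=1 b=0 h=1 f=1 clk=1 e=1 g=1
t19.Δ0 c=0 d=1 a=1 b=0 h=1 f=1 clk=1 e=1 g=1
t19.Δ1 c=0 d=1 a=1 b=0 h=1 f=1 clk=0 e=1 g=1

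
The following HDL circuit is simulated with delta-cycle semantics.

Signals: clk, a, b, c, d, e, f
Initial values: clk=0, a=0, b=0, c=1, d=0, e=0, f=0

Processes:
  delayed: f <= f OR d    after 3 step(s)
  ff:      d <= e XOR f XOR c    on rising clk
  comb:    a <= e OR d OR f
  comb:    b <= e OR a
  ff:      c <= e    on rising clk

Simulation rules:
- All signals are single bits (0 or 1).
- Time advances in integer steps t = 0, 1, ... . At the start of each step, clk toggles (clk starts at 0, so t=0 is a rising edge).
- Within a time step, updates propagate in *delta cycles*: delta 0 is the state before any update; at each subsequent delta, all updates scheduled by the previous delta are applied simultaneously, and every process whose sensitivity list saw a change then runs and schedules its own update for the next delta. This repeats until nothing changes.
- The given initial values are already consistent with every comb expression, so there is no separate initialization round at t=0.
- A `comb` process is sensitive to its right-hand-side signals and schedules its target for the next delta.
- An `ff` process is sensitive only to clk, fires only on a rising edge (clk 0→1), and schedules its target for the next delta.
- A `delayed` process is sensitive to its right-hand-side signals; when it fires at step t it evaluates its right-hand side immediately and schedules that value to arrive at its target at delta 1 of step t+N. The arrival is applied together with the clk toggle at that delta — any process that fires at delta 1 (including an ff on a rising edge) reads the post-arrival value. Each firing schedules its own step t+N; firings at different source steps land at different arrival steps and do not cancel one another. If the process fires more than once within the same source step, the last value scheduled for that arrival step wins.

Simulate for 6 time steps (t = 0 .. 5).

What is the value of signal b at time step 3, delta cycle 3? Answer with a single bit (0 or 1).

t0.Δ0 e=0 c=1 a=0 b=0 f=0 d=0 clk=0
t0.Δ1 e=0 c=1 a=0 b=0 f=0 d=0 clk=1
t0.Δ2 e=0 c=0 a=0 b=0 f=0 d=1 clk=1
t0.Δ3 e=0 c=0 a=1 b=0 f=0 d=1 clk=1
t0.Δ4 e=0 c=0 a=1 b=1 f=0 d=1 clk=1
t1.Δ0 e=0 c=0 a=1 b=1 f=0 d=1 clk=1
t1.Δ1 e=0 c=0 a=1 b=1 f=0 d=1 clk=0
t2.Δ0 e=0 c=0 a=1 b=1 f=0 d=1 clk=0
t2.Δ1 e=0 c=0 a=1 b=1 f=0 d=1 clk=1
t2.Δ2 e=0 c=0 a=1 b=1 f=0 d=0 clk=1
t2.Δ3 e=0 c=0 a=0 b=1 f=0 d=0 clk=1
t2.Δ4 e=0 c=0 a=0 b=0 f=0 d=0 clk=1
t3.Δ0 e=0 c=0 a=0 b=0 f=0 d=0 clk=1
t3.Δ1 e=0 c=0 a=0 b=0 f=1 d=0 clk=0
t3.Δ2 e=0 c=0 a=1 b=0 f=1 d=0 clk=0
t3.Δ3 e=0 c=0 a=1 b=1 f=1 d=0 clk=0
t4.Δ0 e=0 c=0 a=1 b=1 f=1 d=0 clk=0
t4.Δ1 e=0 c=0 a=1 b=1 f=1 d=0 clk=1
t4.Δ2 e=0 c=0 a=1 b=1 f=1 d=1 clk=1
t5.Δ0 e=0 c=0 a=1 b=1 f=1 d=1 clk=1
t5.Δ1 e=0 c=0 a=1 b=1 f=0 d=1 clk=0

1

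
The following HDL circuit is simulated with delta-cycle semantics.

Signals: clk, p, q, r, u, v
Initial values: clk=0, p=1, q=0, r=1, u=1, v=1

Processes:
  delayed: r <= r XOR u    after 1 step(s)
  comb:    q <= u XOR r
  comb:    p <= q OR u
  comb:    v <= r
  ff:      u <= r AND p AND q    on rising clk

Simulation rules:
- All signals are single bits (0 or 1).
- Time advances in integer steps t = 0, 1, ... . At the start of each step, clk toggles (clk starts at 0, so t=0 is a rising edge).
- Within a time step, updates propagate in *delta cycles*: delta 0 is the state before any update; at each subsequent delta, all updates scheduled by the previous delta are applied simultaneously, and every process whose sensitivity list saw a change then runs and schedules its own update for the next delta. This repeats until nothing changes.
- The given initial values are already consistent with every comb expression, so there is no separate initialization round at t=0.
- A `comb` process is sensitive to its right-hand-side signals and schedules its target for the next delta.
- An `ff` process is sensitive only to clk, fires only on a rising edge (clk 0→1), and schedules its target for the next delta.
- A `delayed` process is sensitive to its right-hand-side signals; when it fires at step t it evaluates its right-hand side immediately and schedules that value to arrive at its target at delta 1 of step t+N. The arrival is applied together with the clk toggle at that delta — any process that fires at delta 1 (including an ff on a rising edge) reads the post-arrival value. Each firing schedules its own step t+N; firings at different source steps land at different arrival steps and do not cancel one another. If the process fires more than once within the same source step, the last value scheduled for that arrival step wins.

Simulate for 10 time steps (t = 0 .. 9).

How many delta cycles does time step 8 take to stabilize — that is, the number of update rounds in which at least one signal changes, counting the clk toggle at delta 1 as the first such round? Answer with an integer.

2

t=0 Δ0: q=0 p=1 v=1 clk=0 u=1 r=1
  Δ1: clk:0→1
  Δ2: u:1→0
  Δ3: q:0→1, p:1→0
  Δ4: p:0→1
  (4Δ to stable)
t=1 Δ0: q=1 p=1 v=1 clk=1 u=0 r=1
  Δ1: clk:1→0
  (1Δ to stable)
t=2 Δ0: q=1 p=1 v=1 clk=0 u=0 r=1
  Δ1: clk:0→1
  Δ2: u:0→1
  Δ3: q:1→0
  (3Δ to stable)
t=3 Δ0: q=0 p=1 v=1 clk=1 u=1 r=1
  Δ1: clk:1→0, r:1→0
  Δ2: q:0→1, v:1→0
  (2Δ to stable)
t=4 Δ0: q=1 p=1 v=0 clk=0 u=1 r=0
  Δ1: clk:0→1, r:0→1
  Δ2: q:1→0, v:0→1
  (2Δ to stable)
t=5 Δ0: q=0 p=1 v=1 clk=1 u=1 r=1
  Δ1: clk:1→0, r:1→0
  Δ2: q:0→1, v:1→0
  (2Δ to stable)
t=6 Δ0: q=1 p=1 v=0 clk=0 u=1 r=0
  Δ1: clk:0→1, r:0→1
  Δ2: q:1→0, v:0→1
  (2Δ to stable)
t=7 Δ0: q=0 p=1 v=1 clk=1 u=1 r=1
  Δ1: clk:1→0, r:1→0
  Δ2: q:0→1, v:1→0
  (2Δ to stable)
t=8 Δ0: q=1 p=1 v=0 clk=0 u=1 r=0
  Δ1: clk:0→1, r:0→1
  Δ2: q:1→0, v:0→1
  (2Δ to stable)
t=9 Δ0: q=0 p=1 v=1 clk=1 u=1 r=1
  Δ1: clk:1→0, r:1→0
  Δ2: q:0→1, v:1→0
  (2Δ to stable)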